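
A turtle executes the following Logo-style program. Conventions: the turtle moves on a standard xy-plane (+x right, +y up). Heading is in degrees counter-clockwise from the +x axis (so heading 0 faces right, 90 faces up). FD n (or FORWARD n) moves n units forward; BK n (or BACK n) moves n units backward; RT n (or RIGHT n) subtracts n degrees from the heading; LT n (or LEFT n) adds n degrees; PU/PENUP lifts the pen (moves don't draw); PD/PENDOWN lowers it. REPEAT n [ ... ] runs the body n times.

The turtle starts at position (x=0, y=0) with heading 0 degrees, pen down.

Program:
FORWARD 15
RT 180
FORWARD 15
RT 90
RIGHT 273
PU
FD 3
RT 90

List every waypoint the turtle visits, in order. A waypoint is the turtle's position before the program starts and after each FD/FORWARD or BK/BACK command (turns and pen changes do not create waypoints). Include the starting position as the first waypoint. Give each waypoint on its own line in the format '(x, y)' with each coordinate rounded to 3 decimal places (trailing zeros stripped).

Answer: (0, 0)
(15, 0)
(0, 0)
(-2.996, 0.157)

Derivation:
Executing turtle program step by step:
Start: pos=(0,0), heading=0, pen down
FD 15: (0,0) -> (15,0) [heading=0, draw]
RT 180: heading 0 -> 180
FD 15: (15,0) -> (0,0) [heading=180, draw]
RT 90: heading 180 -> 90
RT 273: heading 90 -> 177
PU: pen up
FD 3: (0,0) -> (-2.996,0.157) [heading=177, move]
RT 90: heading 177 -> 87
Final: pos=(-2.996,0.157), heading=87, 2 segment(s) drawn
Waypoints (4 total):
(0, 0)
(15, 0)
(0, 0)
(-2.996, 0.157)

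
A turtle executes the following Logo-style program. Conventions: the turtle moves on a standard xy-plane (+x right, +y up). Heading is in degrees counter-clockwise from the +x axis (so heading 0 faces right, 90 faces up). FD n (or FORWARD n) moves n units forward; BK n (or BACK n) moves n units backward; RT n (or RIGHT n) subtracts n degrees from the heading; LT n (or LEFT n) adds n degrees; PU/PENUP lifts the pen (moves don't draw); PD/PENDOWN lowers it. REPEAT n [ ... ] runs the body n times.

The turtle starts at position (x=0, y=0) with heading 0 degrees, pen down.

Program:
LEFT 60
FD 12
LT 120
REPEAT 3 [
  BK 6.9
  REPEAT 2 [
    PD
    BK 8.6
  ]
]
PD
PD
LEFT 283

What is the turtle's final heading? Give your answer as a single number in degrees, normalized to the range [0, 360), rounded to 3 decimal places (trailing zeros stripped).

Executing turtle program step by step:
Start: pos=(0,0), heading=0, pen down
LT 60: heading 0 -> 60
FD 12: (0,0) -> (6,10.392) [heading=60, draw]
LT 120: heading 60 -> 180
REPEAT 3 [
  -- iteration 1/3 --
  BK 6.9: (6,10.392) -> (12.9,10.392) [heading=180, draw]
  REPEAT 2 [
    -- iteration 1/2 --
    PD: pen down
    BK 8.6: (12.9,10.392) -> (21.5,10.392) [heading=180, draw]
    -- iteration 2/2 --
    PD: pen down
    BK 8.6: (21.5,10.392) -> (30.1,10.392) [heading=180, draw]
  ]
  -- iteration 2/3 --
  BK 6.9: (30.1,10.392) -> (37,10.392) [heading=180, draw]
  REPEAT 2 [
    -- iteration 1/2 --
    PD: pen down
    BK 8.6: (37,10.392) -> (45.6,10.392) [heading=180, draw]
    -- iteration 2/2 --
    PD: pen down
    BK 8.6: (45.6,10.392) -> (54.2,10.392) [heading=180, draw]
  ]
  -- iteration 3/3 --
  BK 6.9: (54.2,10.392) -> (61.1,10.392) [heading=180, draw]
  REPEAT 2 [
    -- iteration 1/2 --
    PD: pen down
    BK 8.6: (61.1,10.392) -> (69.7,10.392) [heading=180, draw]
    -- iteration 2/2 --
    PD: pen down
    BK 8.6: (69.7,10.392) -> (78.3,10.392) [heading=180, draw]
  ]
]
PD: pen down
PD: pen down
LT 283: heading 180 -> 103
Final: pos=(78.3,10.392), heading=103, 10 segment(s) drawn

Answer: 103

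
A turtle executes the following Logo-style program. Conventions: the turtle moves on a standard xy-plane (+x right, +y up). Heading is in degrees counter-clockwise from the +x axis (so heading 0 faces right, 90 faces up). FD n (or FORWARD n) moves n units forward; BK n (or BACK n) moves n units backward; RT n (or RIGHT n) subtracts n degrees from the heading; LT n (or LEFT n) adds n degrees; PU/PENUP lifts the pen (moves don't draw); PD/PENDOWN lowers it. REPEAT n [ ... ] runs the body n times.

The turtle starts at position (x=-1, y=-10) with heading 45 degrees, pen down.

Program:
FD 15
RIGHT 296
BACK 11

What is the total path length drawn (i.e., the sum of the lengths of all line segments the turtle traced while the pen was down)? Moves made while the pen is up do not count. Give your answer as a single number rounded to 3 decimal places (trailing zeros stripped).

Executing turtle program step by step:
Start: pos=(-1,-10), heading=45, pen down
FD 15: (-1,-10) -> (9.607,0.607) [heading=45, draw]
RT 296: heading 45 -> 109
BK 11: (9.607,0.607) -> (13.188,-9.794) [heading=109, draw]
Final: pos=(13.188,-9.794), heading=109, 2 segment(s) drawn

Segment lengths:
  seg 1: (-1,-10) -> (9.607,0.607), length = 15
  seg 2: (9.607,0.607) -> (13.188,-9.794), length = 11
Total = 26

Answer: 26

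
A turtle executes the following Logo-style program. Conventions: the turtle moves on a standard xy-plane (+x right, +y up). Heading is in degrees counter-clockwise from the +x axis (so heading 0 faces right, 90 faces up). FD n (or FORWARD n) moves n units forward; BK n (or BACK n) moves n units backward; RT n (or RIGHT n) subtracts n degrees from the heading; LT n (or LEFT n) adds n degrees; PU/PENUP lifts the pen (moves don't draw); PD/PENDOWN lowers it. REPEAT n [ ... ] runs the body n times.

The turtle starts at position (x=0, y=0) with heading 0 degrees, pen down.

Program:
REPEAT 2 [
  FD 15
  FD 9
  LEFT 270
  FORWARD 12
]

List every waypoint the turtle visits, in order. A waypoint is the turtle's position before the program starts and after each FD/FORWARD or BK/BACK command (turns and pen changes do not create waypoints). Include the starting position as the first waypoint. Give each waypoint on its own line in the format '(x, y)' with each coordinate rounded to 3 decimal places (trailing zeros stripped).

Answer: (0, 0)
(15, 0)
(24, 0)
(24, -12)
(24, -27)
(24, -36)
(12, -36)

Derivation:
Executing turtle program step by step:
Start: pos=(0,0), heading=0, pen down
REPEAT 2 [
  -- iteration 1/2 --
  FD 15: (0,0) -> (15,0) [heading=0, draw]
  FD 9: (15,0) -> (24,0) [heading=0, draw]
  LT 270: heading 0 -> 270
  FD 12: (24,0) -> (24,-12) [heading=270, draw]
  -- iteration 2/2 --
  FD 15: (24,-12) -> (24,-27) [heading=270, draw]
  FD 9: (24,-27) -> (24,-36) [heading=270, draw]
  LT 270: heading 270 -> 180
  FD 12: (24,-36) -> (12,-36) [heading=180, draw]
]
Final: pos=(12,-36), heading=180, 6 segment(s) drawn
Waypoints (7 total):
(0, 0)
(15, 0)
(24, 0)
(24, -12)
(24, -27)
(24, -36)
(12, -36)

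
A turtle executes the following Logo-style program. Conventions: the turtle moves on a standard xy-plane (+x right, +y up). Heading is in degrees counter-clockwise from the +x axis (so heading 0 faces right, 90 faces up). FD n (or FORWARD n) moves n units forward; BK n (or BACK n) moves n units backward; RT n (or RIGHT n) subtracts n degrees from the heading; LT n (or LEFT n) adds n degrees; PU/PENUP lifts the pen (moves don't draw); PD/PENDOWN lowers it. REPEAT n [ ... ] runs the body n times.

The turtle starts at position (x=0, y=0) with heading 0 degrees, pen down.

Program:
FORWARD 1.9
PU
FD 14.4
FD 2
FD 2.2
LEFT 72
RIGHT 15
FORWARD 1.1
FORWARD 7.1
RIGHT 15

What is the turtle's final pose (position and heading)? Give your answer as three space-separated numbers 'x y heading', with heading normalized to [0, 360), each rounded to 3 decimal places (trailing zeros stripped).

Executing turtle program step by step:
Start: pos=(0,0), heading=0, pen down
FD 1.9: (0,0) -> (1.9,0) [heading=0, draw]
PU: pen up
FD 14.4: (1.9,0) -> (16.3,0) [heading=0, move]
FD 2: (16.3,0) -> (18.3,0) [heading=0, move]
FD 2.2: (18.3,0) -> (20.5,0) [heading=0, move]
LT 72: heading 0 -> 72
RT 15: heading 72 -> 57
FD 1.1: (20.5,0) -> (21.099,0.923) [heading=57, move]
FD 7.1: (21.099,0.923) -> (24.966,6.877) [heading=57, move]
RT 15: heading 57 -> 42
Final: pos=(24.966,6.877), heading=42, 1 segment(s) drawn

Answer: 24.966 6.877 42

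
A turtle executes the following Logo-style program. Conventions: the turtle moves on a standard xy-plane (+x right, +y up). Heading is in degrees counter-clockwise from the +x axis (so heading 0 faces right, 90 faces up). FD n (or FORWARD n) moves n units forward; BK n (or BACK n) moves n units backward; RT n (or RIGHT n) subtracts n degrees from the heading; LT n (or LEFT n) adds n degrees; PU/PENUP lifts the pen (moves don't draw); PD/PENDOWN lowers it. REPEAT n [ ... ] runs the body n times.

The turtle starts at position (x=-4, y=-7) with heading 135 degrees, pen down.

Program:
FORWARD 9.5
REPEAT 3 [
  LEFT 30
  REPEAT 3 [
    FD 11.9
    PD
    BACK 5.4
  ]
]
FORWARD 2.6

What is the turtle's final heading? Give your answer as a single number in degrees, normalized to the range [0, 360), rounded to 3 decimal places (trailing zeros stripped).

Executing turtle program step by step:
Start: pos=(-4,-7), heading=135, pen down
FD 9.5: (-4,-7) -> (-10.718,-0.282) [heading=135, draw]
REPEAT 3 [
  -- iteration 1/3 --
  LT 30: heading 135 -> 165
  REPEAT 3 [
    -- iteration 1/3 --
    FD 11.9: (-10.718,-0.282) -> (-22.212,2.797) [heading=165, draw]
    PD: pen down
    BK 5.4: (-22.212,2.797) -> (-16.996,1.4) [heading=165, draw]
    -- iteration 2/3 --
    FD 11.9: (-16.996,1.4) -> (-28.491,4.48) [heading=165, draw]
    PD: pen down
    BK 5.4: (-28.491,4.48) -> (-23.275,3.082) [heading=165, draw]
    -- iteration 3/3 --
    FD 11.9: (-23.275,3.082) -> (-34.769,6.162) [heading=165, draw]
    PD: pen down
    BK 5.4: (-34.769,6.162) -> (-29.553,4.764) [heading=165, draw]
  ]
  -- iteration 2/3 --
  LT 30: heading 165 -> 195
  REPEAT 3 [
    -- iteration 1/3 --
    FD 11.9: (-29.553,4.764) -> (-41.048,1.685) [heading=195, draw]
    PD: pen down
    BK 5.4: (-41.048,1.685) -> (-35.832,3.082) [heading=195, draw]
    -- iteration 2/3 --
    FD 11.9: (-35.832,3.082) -> (-47.326,0.002) [heading=195, draw]
    PD: pen down
    BK 5.4: (-47.326,0.002) -> (-42.11,1.4) [heading=195, draw]
    -- iteration 3/3 --
    FD 11.9: (-42.11,1.4) -> (-53.605,-1.68) [heading=195, draw]
    PD: pen down
    BK 5.4: (-53.605,-1.68) -> (-48.389,-0.282) [heading=195, draw]
  ]
  -- iteration 3/3 --
  LT 30: heading 195 -> 225
  REPEAT 3 [
    -- iteration 1/3 --
    FD 11.9: (-48.389,-0.282) -> (-56.803,-8.697) [heading=225, draw]
    PD: pen down
    BK 5.4: (-56.803,-8.697) -> (-52.985,-4.879) [heading=225, draw]
    -- iteration 2/3 --
    FD 11.9: (-52.985,-4.879) -> (-61.399,-13.293) [heading=225, draw]
    PD: pen down
    BK 5.4: (-61.399,-13.293) -> (-57.581,-9.475) [heading=225, draw]
    -- iteration 3/3 --
    FD 11.9: (-57.581,-9.475) -> (-65.996,-17.889) [heading=225, draw]
    PD: pen down
    BK 5.4: (-65.996,-17.889) -> (-62.177,-14.071) [heading=225, draw]
  ]
]
FD 2.6: (-62.177,-14.071) -> (-64.016,-15.91) [heading=225, draw]
Final: pos=(-64.016,-15.91), heading=225, 20 segment(s) drawn

Answer: 225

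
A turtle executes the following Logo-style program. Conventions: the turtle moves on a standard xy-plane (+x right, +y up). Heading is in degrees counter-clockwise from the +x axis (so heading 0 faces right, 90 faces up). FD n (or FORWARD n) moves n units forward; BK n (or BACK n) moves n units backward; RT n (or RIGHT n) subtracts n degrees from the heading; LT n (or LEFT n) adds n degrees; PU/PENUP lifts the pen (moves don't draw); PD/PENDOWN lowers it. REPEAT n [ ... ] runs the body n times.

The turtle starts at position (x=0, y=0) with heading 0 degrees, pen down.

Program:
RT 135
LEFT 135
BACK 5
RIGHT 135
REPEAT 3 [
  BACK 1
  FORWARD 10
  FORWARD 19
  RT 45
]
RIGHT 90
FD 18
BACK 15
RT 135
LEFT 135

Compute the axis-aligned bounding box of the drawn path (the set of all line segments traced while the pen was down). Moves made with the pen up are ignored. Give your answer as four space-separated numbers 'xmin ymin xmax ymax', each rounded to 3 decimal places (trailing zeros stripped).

Answer: -72.598 -20.506 0 0.707

Derivation:
Executing turtle program step by step:
Start: pos=(0,0), heading=0, pen down
RT 135: heading 0 -> 225
LT 135: heading 225 -> 0
BK 5: (0,0) -> (-5,0) [heading=0, draw]
RT 135: heading 0 -> 225
REPEAT 3 [
  -- iteration 1/3 --
  BK 1: (-5,0) -> (-4.293,0.707) [heading=225, draw]
  FD 10: (-4.293,0.707) -> (-11.364,-6.364) [heading=225, draw]
  FD 19: (-11.364,-6.364) -> (-24.799,-19.799) [heading=225, draw]
  RT 45: heading 225 -> 180
  -- iteration 2/3 --
  BK 1: (-24.799,-19.799) -> (-23.799,-19.799) [heading=180, draw]
  FD 10: (-23.799,-19.799) -> (-33.799,-19.799) [heading=180, draw]
  FD 19: (-33.799,-19.799) -> (-52.799,-19.799) [heading=180, draw]
  RT 45: heading 180 -> 135
  -- iteration 3/3 --
  BK 1: (-52.799,-19.799) -> (-52.092,-20.506) [heading=135, draw]
  FD 10: (-52.092,-20.506) -> (-59.163,-13.435) [heading=135, draw]
  FD 19: (-59.163,-13.435) -> (-72.598,0) [heading=135, draw]
  RT 45: heading 135 -> 90
]
RT 90: heading 90 -> 0
FD 18: (-72.598,0) -> (-54.598,0) [heading=0, draw]
BK 15: (-54.598,0) -> (-69.598,0) [heading=0, draw]
RT 135: heading 0 -> 225
LT 135: heading 225 -> 0
Final: pos=(-69.598,0), heading=0, 12 segment(s) drawn

Segment endpoints: x in {-72.598, -69.598, -59.163, -54.598, -52.799, -52.092, -33.799, -24.799, -23.799, -11.364, -5, -4.293, 0}, y in {-20.506, -19.799, -19.799, -13.435, -6.364, 0, 0, 0, 0, 0.707}
xmin=-72.598, ymin=-20.506, xmax=0, ymax=0.707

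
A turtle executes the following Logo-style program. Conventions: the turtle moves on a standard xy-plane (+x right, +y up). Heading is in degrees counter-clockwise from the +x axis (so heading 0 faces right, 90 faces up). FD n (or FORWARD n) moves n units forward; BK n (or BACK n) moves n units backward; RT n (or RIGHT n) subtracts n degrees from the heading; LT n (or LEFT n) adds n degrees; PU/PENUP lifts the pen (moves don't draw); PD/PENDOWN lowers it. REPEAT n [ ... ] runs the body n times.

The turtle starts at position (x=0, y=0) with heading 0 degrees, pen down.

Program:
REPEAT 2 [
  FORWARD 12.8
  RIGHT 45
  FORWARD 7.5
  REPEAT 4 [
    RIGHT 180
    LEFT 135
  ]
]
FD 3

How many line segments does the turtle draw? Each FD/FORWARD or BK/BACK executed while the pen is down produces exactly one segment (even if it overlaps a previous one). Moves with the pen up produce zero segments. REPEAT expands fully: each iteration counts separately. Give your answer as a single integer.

Executing turtle program step by step:
Start: pos=(0,0), heading=0, pen down
REPEAT 2 [
  -- iteration 1/2 --
  FD 12.8: (0,0) -> (12.8,0) [heading=0, draw]
  RT 45: heading 0 -> 315
  FD 7.5: (12.8,0) -> (18.103,-5.303) [heading=315, draw]
  REPEAT 4 [
    -- iteration 1/4 --
    RT 180: heading 315 -> 135
    LT 135: heading 135 -> 270
    -- iteration 2/4 --
    RT 180: heading 270 -> 90
    LT 135: heading 90 -> 225
    -- iteration 3/4 --
    RT 180: heading 225 -> 45
    LT 135: heading 45 -> 180
    -- iteration 4/4 --
    RT 180: heading 180 -> 0
    LT 135: heading 0 -> 135
  ]
  -- iteration 2/2 --
  FD 12.8: (18.103,-5.303) -> (9.052,3.748) [heading=135, draw]
  RT 45: heading 135 -> 90
  FD 7.5: (9.052,3.748) -> (9.052,11.248) [heading=90, draw]
  REPEAT 4 [
    -- iteration 1/4 --
    RT 180: heading 90 -> 270
    LT 135: heading 270 -> 45
    -- iteration 2/4 --
    RT 180: heading 45 -> 225
    LT 135: heading 225 -> 0
    -- iteration 3/4 --
    RT 180: heading 0 -> 180
    LT 135: heading 180 -> 315
    -- iteration 4/4 --
    RT 180: heading 315 -> 135
    LT 135: heading 135 -> 270
  ]
]
FD 3: (9.052,11.248) -> (9.052,8.248) [heading=270, draw]
Final: pos=(9.052,8.248), heading=270, 5 segment(s) drawn
Segments drawn: 5

Answer: 5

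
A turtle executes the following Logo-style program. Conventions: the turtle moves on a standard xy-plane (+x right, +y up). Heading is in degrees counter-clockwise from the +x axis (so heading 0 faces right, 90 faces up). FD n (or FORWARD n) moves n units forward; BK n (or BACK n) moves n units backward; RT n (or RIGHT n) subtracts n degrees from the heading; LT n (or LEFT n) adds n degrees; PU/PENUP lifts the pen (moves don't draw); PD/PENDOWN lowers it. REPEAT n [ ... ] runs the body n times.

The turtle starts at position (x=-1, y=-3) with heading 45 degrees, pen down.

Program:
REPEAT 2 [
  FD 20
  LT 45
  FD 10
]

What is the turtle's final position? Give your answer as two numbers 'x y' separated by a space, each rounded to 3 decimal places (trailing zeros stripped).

Executing turtle program step by step:
Start: pos=(-1,-3), heading=45, pen down
REPEAT 2 [
  -- iteration 1/2 --
  FD 20: (-1,-3) -> (13.142,11.142) [heading=45, draw]
  LT 45: heading 45 -> 90
  FD 10: (13.142,11.142) -> (13.142,21.142) [heading=90, draw]
  -- iteration 2/2 --
  FD 20: (13.142,21.142) -> (13.142,41.142) [heading=90, draw]
  LT 45: heading 90 -> 135
  FD 10: (13.142,41.142) -> (6.071,48.213) [heading=135, draw]
]
Final: pos=(6.071,48.213), heading=135, 4 segment(s) drawn

Answer: 6.071 48.213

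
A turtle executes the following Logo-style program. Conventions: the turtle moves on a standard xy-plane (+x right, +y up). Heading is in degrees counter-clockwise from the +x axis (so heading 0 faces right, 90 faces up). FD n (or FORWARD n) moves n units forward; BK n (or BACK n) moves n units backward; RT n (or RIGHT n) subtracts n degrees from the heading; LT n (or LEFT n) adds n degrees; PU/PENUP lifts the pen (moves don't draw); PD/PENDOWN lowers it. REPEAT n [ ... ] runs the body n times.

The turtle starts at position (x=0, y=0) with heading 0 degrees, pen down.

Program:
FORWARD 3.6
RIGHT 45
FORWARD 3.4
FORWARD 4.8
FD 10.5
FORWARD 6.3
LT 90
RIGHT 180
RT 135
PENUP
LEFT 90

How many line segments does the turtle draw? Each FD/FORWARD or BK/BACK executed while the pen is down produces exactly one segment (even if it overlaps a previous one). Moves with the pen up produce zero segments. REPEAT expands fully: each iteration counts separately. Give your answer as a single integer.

Executing turtle program step by step:
Start: pos=(0,0), heading=0, pen down
FD 3.6: (0,0) -> (3.6,0) [heading=0, draw]
RT 45: heading 0 -> 315
FD 3.4: (3.6,0) -> (6.004,-2.404) [heading=315, draw]
FD 4.8: (6.004,-2.404) -> (9.398,-5.798) [heading=315, draw]
FD 10.5: (9.398,-5.798) -> (16.823,-13.223) [heading=315, draw]
FD 6.3: (16.823,-13.223) -> (21.278,-17.678) [heading=315, draw]
LT 90: heading 315 -> 45
RT 180: heading 45 -> 225
RT 135: heading 225 -> 90
PU: pen up
LT 90: heading 90 -> 180
Final: pos=(21.278,-17.678), heading=180, 5 segment(s) drawn
Segments drawn: 5

Answer: 5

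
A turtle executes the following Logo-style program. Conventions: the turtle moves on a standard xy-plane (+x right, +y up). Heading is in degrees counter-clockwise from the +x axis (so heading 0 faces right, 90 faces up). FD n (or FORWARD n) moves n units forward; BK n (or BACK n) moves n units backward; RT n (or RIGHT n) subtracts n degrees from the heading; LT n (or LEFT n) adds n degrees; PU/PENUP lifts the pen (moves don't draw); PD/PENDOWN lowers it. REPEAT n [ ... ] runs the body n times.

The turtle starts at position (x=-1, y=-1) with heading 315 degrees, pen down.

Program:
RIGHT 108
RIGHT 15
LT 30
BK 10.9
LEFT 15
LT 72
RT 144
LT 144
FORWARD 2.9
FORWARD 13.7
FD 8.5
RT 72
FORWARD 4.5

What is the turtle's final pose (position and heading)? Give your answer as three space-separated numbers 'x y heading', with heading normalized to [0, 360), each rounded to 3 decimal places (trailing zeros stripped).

Answer: 20.445 -16.987 237

Derivation:
Executing turtle program step by step:
Start: pos=(-1,-1), heading=315, pen down
RT 108: heading 315 -> 207
RT 15: heading 207 -> 192
LT 30: heading 192 -> 222
BK 10.9: (-1,-1) -> (7.1,6.294) [heading=222, draw]
LT 15: heading 222 -> 237
LT 72: heading 237 -> 309
RT 144: heading 309 -> 165
LT 144: heading 165 -> 309
FD 2.9: (7.1,6.294) -> (8.925,4.04) [heading=309, draw]
FD 13.7: (8.925,4.04) -> (17.547,-6.607) [heading=309, draw]
FD 8.5: (17.547,-6.607) -> (22.896,-13.213) [heading=309, draw]
RT 72: heading 309 -> 237
FD 4.5: (22.896,-13.213) -> (20.445,-16.987) [heading=237, draw]
Final: pos=(20.445,-16.987), heading=237, 5 segment(s) drawn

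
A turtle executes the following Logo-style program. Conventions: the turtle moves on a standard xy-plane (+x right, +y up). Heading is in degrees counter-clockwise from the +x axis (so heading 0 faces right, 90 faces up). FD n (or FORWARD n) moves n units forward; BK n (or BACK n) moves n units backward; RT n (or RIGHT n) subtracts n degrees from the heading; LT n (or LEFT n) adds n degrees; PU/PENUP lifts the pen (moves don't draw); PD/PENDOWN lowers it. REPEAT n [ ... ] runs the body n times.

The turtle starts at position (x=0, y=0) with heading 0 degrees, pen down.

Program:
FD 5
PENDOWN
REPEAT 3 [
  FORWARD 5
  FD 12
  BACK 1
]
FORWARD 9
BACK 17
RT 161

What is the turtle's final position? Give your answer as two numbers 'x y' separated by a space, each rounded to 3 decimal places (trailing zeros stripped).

Answer: 45 0

Derivation:
Executing turtle program step by step:
Start: pos=(0,0), heading=0, pen down
FD 5: (0,0) -> (5,0) [heading=0, draw]
PD: pen down
REPEAT 3 [
  -- iteration 1/3 --
  FD 5: (5,0) -> (10,0) [heading=0, draw]
  FD 12: (10,0) -> (22,0) [heading=0, draw]
  BK 1: (22,0) -> (21,0) [heading=0, draw]
  -- iteration 2/3 --
  FD 5: (21,0) -> (26,0) [heading=0, draw]
  FD 12: (26,0) -> (38,0) [heading=0, draw]
  BK 1: (38,0) -> (37,0) [heading=0, draw]
  -- iteration 3/3 --
  FD 5: (37,0) -> (42,0) [heading=0, draw]
  FD 12: (42,0) -> (54,0) [heading=0, draw]
  BK 1: (54,0) -> (53,0) [heading=0, draw]
]
FD 9: (53,0) -> (62,0) [heading=0, draw]
BK 17: (62,0) -> (45,0) [heading=0, draw]
RT 161: heading 0 -> 199
Final: pos=(45,0), heading=199, 12 segment(s) drawn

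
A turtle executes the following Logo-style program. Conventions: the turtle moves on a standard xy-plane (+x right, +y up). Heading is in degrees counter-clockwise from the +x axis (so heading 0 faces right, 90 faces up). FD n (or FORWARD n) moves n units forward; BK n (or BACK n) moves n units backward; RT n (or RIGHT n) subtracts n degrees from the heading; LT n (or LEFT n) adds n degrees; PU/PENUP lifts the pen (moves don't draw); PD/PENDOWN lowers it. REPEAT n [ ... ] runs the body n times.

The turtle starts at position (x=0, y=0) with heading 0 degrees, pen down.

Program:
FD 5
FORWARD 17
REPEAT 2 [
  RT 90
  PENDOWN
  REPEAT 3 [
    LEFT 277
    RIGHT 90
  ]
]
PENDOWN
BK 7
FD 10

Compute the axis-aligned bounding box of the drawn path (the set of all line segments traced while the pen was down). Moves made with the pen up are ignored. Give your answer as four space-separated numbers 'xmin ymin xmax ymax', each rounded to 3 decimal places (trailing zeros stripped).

Answer: 0 -2.007 27.202 4.684

Derivation:
Executing turtle program step by step:
Start: pos=(0,0), heading=0, pen down
FD 5: (0,0) -> (5,0) [heading=0, draw]
FD 17: (5,0) -> (22,0) [heading=0, draw]
REPEAT 2 [
  -- iteration 1/2 --
  RT 90: heading 0 -> 270
  PD: pen down
  REPEAT 3 [
    -- iteration 1/3 --
    LT 277: heading 270 -> 187
    RT 90: heading 187 -> 97
    -- iteration 2/3 --
    LT 277: heading 97 -> 14
    RT 90: heading 14 -> 284
    -- iteration 3/3 --
    LT 277: heading 284 -> 201
    RT 90: heading 201 -> 111
  ]
  -- iteration 2/2 --
  RT 90: heading 111 -> 21
  PD: pen down
  REPEAT 3 [
    -- iteration 1/3 --
    LT 277: heading 21 -> 298
    RT 90: heading 298 -> 208
    -- iteration 2/3 --
    LT 277: heading 208 -> 125
    RT 90: heading 125 -> 35
    -- iteration 3/3 --
    LT 277: heading 35 -> 312
    RT 90: heading 312 -> 222
  ]
]
PD: pen down
BK 7: (22,0) -> (27.202,4.684) [heading=222, draw]
FD 10: (27.202,4.684) -> (19.771,-2.007) [heading=222, draw]
Final: pos=(19.771,-2.007), heading=222, 4 segment(s) drawn

Segment endpoints: x in {0, 5, 19.771, 22, 27.202}, y in {-2.007, 0, 4.684}
xmin=0, ymin=-2.007, xmax=27.202, ymax=4.684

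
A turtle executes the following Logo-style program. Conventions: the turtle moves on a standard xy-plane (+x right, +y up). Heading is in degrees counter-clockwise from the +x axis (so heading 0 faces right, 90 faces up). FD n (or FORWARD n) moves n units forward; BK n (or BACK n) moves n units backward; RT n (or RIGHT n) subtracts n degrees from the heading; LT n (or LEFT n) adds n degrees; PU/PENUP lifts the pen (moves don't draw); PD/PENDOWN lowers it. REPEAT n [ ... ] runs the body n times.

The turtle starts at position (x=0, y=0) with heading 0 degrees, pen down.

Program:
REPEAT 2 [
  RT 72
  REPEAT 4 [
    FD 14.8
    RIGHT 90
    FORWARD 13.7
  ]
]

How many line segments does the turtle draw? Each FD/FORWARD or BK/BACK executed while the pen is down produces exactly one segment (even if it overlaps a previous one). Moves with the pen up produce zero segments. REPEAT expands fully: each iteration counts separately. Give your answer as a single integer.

Executing turtle program step by step:
Start: pos=(0,0), heading=0, pen down
REPEAT 2 [
  -- iteration 1/2 --
  RT 72: heading 0 -> 288
  REPEAT 4 [
    -- iteration 1/4 --
    FD 14.8: (0,0) -> (4.573,-14.076) [heading=288, draw]
    RT 90: heading 288 -> 198
    FD 13.7: (4.573,-14.076) -> (-8.456,-18.309) [heading=198, draw]
    -- iteration 2/4 --
    FD 14.8: (-8.456,-18.309) -> (-22.532,-22.883) [heading=198, draw]
    RT 90: heading 198 -> 108
    FD 13.7: (-22.532,-22.883) -> (-26.765,-9.853) [heading=108, draw]
    -- iteration 3/4 --
    FD 14.8: (-26.765,-9.853) -> (-31.339,4.222) [heading=108, draw]
    RT 90: heading 108 -> 18
    FD 13.7: (-31.339,4.222) -> (-18.309,8.456) [heading=18, draw]
    -- iteration 4/4 --
    FD 14.8: (-18.309,8.456) -> (-4.234,13.029) [heading=18, draw]
    RT 90: heading 18 -> 288
    FD 13.7: (-4.234,13.029) -> (0,0) [heading=288, draw]
  ]
  -- iteration 2/2 --
  RT 72: heading 288 -> 216
  REPEAT 4 [
    -- iteration 1/4 --
    FD 14.8: (0,0) -> (-11.973,-8.699) [heading=216, draw]
    RT 90: heading 216 -> 126
    FD 13.7: (-11.973,-8.699) -> (-20.026,2.384) [heading=126, draw]
    -- iteration 2/4 --
    FD 14.8: (-20.026,2.384) -> (-28.725,14.358) [heading=126, draw]
    RT 90: heading 126 -> 36
    FD 13.7: (-28.725,14.358) -> (-17.642,22.41) [heading=36, draw]
    -- iteration 3/4 --
    FD 14.8: (-17.642,22.41) -> (-5.668,31.11) [heading=36, draw]
    RT 90: heading 36 -> 306
    FD 13.7: (-5.668,31.11) -> (2.384,20.026) [heading=306, draw]
    -- iteration 4/4 --
    FD 14.8: (2.384,20.026) -> (11.084,8.053) [heading=306, draw]
    RT 90: heading 306 -> 216
    FD 13.7: (11.084,8.053) -> (0,0) [heading=216, draw]
  ]
]
Final: pos=(0,0), heading=216, 16 segment(s) drawn
Segments drawn: 16

Answer: 16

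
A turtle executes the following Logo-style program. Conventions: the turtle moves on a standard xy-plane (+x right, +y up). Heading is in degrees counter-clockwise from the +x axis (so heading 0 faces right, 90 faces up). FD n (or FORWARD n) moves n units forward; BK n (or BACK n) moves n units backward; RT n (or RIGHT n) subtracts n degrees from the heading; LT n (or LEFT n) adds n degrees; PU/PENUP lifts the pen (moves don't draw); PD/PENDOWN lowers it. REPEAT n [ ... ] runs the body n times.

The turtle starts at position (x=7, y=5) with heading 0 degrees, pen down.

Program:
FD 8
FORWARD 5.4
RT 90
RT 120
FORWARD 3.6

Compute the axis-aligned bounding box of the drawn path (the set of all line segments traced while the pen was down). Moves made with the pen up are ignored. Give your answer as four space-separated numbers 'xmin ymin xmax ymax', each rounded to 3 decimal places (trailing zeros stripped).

Executing turtle program step by step:
Start: pos=(7,5), heading=0, pen down
FD 8: (7,5) -> (15,5) [heading=0, draw]
FD 5.4: (15,5) -> (20.4,5) [heading=0, draw]
RT 90: heading 0 -> 270
RT 120: heading 270 -> 150
FD 3.6: (20.4,5) -> (17.282,6.8) [heading=150, draw]
Final: pos=(17.282,6.8), heading=150, 3 segment(s) drawn

Segment endpoints: x in {7, 15, 17.282, 20.4}, y in {5, 6.8}
xmin=7, ymin=5, xmax=20.4, ymax=6.8

Answer: 7 5 20.4 6.8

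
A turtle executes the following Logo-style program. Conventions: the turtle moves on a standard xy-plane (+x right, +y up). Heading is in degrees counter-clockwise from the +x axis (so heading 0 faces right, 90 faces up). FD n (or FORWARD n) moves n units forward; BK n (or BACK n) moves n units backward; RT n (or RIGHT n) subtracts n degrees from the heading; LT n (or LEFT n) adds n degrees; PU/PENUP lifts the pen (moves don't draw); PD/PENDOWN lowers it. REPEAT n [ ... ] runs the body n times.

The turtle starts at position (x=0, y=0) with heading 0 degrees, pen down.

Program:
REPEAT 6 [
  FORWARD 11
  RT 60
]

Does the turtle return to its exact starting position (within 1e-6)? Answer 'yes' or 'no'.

Executing turtle program step by step:
Start: pos=(0,0), heading=0, pen down
REPEAT 6 [
  -- iteration 1/6 --
  FD 11: (0,0) -> (11,0) [heading=0, draw]
  RT 60: heading 0 -> 300
  -- iteration 2/6 --
  FD 11: (11,0) -> (16.5,-9.526) [heading=300, draw]
  RT 60: heading 300 -> 240
  -- iteration 3/6 --
  FD 11: (16.5,-9.526) -> (11,-19.053) [heading=240, draw]
  RT 60: heading 240 -> 180
  -- iteration 4/6 --
  FD 11: (11,-19.053) -> (0,-19.053) [heading=180, draw]
  RT 60: heading 180 -> 120
  -- iteration 5/6 --
  FD 11: (0,-19.053) -> (-5.5,-9.526) [heading=120, draw]
  RT 60: heading 120 -> 60
  -- iteration 6/6 --
  FD 11: (-5.5,-9.526) -> (0,0) [heading=60, draw]
  RT 60: heading 60 -> 0
]
Final: pos=(0,0), heading=0, 6 segment(s) drawn

Start position: (0, 0)
Final position: (0, 0)
Distance = 0; < 1e-6 -> CLOSED

Answer: yes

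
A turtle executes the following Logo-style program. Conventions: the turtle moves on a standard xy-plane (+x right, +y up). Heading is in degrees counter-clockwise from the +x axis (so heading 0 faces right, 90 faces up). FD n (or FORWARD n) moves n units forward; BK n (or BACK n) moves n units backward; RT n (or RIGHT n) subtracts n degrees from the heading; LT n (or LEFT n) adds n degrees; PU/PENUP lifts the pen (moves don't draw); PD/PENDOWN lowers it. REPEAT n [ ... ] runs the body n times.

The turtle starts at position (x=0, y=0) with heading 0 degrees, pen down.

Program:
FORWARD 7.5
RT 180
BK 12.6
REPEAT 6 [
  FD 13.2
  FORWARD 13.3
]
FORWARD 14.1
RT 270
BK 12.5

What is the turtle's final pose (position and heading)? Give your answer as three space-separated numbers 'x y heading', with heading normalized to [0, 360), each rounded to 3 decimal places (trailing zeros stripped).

Answer: -153 12.5 270

Derivation:
Executing turtle program step by step:
Start: pos=(0,0), heading=0, pen down
FD 7.5: (0,0) -> (7.5,0) [heading=0, draw]
RT 180: heading 0 -> 180
BK 12.6: (7.5,0) -> (20.1,0) [heading=180, draw]
REPEAT 6 [
  -- iteration 1/6 --
  FD 13.2: (20.1,0) -> (6.9,0) [heading=180, draw]
  FD 13.3: (6.9,0) -> (-6.4,0) [heading=180, draw]
  -- iteration 2/6 --
  FD 13.2: (-6.4,0) -> (-19.6,0) [heading=180, draw]
  FD 13.3: (-19.6,0) -> (-32.9,0) [heading=180, draw]
  -- iteration 3/6 --
  FD 13.2: (-32.9,0) -> (-46.1,0) [heading=180, draw]
  FD 13.3: (-46.1,0) -> (-59.4,0) [heading=180, draw]
  -- iteration 4/6 --
  FD 13.2: (-59.4,0) -> (-72.6,0) [heading=180, draw]
  FD 13.3: (-72.6,0) -> (-85.9,0) [heading=180, draw]
  -- iteration 5/6 --
  FD 13.2: (-85.9,0) -> (-99.1,0) [heading=180, draw]
  FD 13.3: (-99.1,0) -> (-112.4,0) [heading=180, draw]
  -- iteration 6/6 --
  FD 13.2: (-112.4,0) -> (-125.6,0) [heading=180, draw]
  FD 13.3: (-125.6,0) -> (-138.9,0) [heading=180, draw]
]
FD 14.1: (-138.9,0) -> (-153,0) [heading=180, draw]
RT 270: heading 180 -> 270
BK 12.5: (-153,0) -> (-153,12.5) [heading=270, draw]
Final: pos=(-153,12.5), heading=270, 16 segment(s) drawn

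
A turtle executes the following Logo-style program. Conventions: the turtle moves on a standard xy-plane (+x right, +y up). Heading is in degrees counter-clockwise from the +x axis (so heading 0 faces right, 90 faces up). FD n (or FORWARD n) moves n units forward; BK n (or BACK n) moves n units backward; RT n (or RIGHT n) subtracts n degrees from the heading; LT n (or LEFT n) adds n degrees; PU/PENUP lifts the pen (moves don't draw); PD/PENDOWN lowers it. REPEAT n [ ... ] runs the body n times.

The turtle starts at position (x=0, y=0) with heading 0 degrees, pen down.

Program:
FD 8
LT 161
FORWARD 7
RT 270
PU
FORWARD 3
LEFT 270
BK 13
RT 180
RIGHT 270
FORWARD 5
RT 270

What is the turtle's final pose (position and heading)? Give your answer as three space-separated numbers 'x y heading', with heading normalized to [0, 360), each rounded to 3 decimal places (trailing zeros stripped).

Answer: 14.324 -0.062 161

Derivation:
Executing turtle program step by step:
Start: pos=(0,0), heading=0, pen down
FD 8: (0,0) -> (8,0) [heading=0, draw]
LT 161: heading 0 -> 161
FD 7: (8,0) -> (1.381,2.279) [heading=161, draw]
RT 270: heading 161 -> 251
PU: pen up
FD 3: (1.381,2.279) -> (0.405,-0.558) [heading=251, move]
LT 270: heading 251 -> 161
BK 13: (0.405,-0.558) -> (12.696,-4.79) [heading=161, move]
RT 180: heading 161 -> 341
RT 270: heading 341 -> 71
FD 5: (12.696,-4.79) -> (14.324,-0.062) [heading=71, move]
RT 270: heading 71 -> 161
Final: pos=(14.324,-0.062), heading=161, 2 segment(s) drawn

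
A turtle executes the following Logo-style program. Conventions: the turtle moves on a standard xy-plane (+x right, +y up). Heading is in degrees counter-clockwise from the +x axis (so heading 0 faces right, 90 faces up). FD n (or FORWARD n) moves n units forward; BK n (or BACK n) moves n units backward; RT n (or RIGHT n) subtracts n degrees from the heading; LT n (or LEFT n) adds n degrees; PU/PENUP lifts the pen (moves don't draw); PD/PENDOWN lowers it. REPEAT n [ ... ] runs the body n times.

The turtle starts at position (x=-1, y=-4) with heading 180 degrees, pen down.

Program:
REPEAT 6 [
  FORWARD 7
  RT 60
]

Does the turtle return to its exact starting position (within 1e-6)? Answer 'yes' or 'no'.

Answer: yes

Derivation:
Executing turtle program step by step:
Start: pos=(-1,-4), heading=180, pen down
REPEAT 6 [
  -- iteration 1/6 --
  FD 7: (-1,-4) -> (-8,-4) [heading=180, draw]
  RT 60: heading 180 -> 120
  -- iteration 2/6 --
  FD 7: (-8,-4) -> (-11.5,2.062) [heading=120, draw]
  RT 60: heading 120 -> 60
  -- iteration 3/6 --
  FD 7: (-11.5,2.062) -> (-8,8.124) [heading=60, draw]
  RT 60: heading 60 -> 0
  -- iteration 4/6 --
  FD 7: (-8,8.124) -> (-1,8.124) [heading=0, draw]
  RT 60: heading 0 -> 300
  -- iteration 5/6 --
  FD 7: (-1,8.124) -> (2.5,2.062) [heading=300, draw]
  RT 60: heading 300 -> 240
  -- iteration 6/6 --
  FD 7: (2.5,2.062) -> (-1,-4) [heading=240, draw]
  RT 60: heading 240 -> 180
]
Final: pos=(-1,-4), heading=180, 6 segment(s) drawn

Start position: (-1, -4)
Final position: (-1, -4)
Distance = 0; < 1e-6 -> CLOSED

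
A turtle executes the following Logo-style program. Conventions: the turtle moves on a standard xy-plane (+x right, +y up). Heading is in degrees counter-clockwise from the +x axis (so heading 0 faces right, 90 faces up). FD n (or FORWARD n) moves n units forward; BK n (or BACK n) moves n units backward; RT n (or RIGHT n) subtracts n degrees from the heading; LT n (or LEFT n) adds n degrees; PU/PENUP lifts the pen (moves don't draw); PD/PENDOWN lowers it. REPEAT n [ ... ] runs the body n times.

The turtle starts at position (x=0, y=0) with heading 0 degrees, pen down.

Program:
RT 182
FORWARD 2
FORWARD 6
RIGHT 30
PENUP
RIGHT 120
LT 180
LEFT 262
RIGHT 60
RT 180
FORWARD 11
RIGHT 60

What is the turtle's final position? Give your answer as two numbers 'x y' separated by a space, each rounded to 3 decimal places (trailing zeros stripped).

Answer: -15.066 -8.147

Derivation:
Executing turtle program step by step:
Start: pos=(0,0), heading=0, pen down
RT 182: heading 0 -> 178
FD 2: (0,0) -> (-1.999,0.07) [heading=178, draw]
FD 6: (-1.999,0.07) -> (-7.995,0.279) [heading=178, draw]
RT 30: heading 178 -> 148
PU: pen up
RT 120: heading 148 -> 28
LT 180: heading 28 -> 208
LT 262: heading 208 -> 110
RT 60: heading 110 -> 50
RT 180: heading 50 -> 230
FD 11: (-7.995,0.279) -> (-15.066,-8.147) [heading=230, move]
RT 60: heading 230 -> 170
Final: pos=(-15.066,-8.147), heading=170, 2 segment(s) drawn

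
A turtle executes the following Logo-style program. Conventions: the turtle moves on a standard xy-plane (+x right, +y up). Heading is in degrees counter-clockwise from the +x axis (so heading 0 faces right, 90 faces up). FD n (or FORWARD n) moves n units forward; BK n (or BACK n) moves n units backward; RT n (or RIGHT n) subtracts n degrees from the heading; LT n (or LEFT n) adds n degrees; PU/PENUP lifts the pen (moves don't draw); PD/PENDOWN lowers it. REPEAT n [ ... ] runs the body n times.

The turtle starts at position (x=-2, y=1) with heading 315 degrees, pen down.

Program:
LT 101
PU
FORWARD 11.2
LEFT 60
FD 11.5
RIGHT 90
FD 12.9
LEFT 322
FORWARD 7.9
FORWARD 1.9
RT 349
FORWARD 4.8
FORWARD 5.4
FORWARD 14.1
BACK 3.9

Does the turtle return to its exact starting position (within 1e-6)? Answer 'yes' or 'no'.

Executing turtle program step by step:
Start: pos=(-2,1), heading=315, pen down
LT 101: heading 315 -> 56
PU: pen up
FD 11.2: (-2,1) -> (4.263,10.285) [heading=56, move]
LT 60: heading 56 -> 116
FD 11.5: (4.263,10.285) -> (-0.778,20.621) [heading=116, move]
RT 90: heading 116 -> 26
FD 12.9: (-0.778,20.621) -> (10.816,26.276) [heading=26, move]
LT 322: heading 26 -> 348
FD 7.9: (10.816,26.276) -> (18.544,24.634) [heading=348, move]
FD 1.9: (18.544,24.634) -> (20.402,24.239) [heading=348, move]
RT 349: heading 348 -> 359
FD 4.8: (20.402,24.239) -> (25.201,24.155) [heading=359, move]
FD 5.4: (25.201,24.155) -> (30.6,24.061) [heading=359, move]
FD 14.1: (30.6,24.061) -> (44.698,23.815) [heading=359, move]
BK 3.9: (44.698,23.815) -> (40.799,23.883) [heading=359, move]
Final: pos=(40.799,23.883), heading=359, 0 segment(s) drawn

Start position: (-2, 1)
Final position: (40.799, 23.883)
Distance = 48.532; >= 1e-6 -> NOT closed

Answer: no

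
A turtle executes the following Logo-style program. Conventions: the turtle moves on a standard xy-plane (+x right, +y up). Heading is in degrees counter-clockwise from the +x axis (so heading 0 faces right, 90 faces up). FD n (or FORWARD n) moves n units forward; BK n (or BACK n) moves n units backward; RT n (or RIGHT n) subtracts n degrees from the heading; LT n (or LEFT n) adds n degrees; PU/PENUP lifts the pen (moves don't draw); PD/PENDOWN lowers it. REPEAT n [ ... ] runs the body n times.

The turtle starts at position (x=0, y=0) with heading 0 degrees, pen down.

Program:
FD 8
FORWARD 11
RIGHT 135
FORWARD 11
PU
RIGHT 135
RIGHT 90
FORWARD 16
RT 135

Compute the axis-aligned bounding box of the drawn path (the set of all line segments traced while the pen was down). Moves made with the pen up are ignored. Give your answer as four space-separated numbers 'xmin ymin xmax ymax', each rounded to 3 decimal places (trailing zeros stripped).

Answer: 0 -7.778 19 0

Derivation:
Executing turtle program step by step:
Start: pos=(0,0), heading=0, pen down
FD 8: (0,0) -> (8,0) [heading=0, draw]
FD 11: (8,0) -> (19,0) [heading=0, draw]
RT 135: heading 0 -> 225
FD 11: (19,0) -> (11.222,-7.778) [heading=225, draw]
PU: pen up
RT 135: heading 225 -> 90
RT 90: heading 90 -> 0
FD 16: (11.222,-7.778) -> (27.222,-7.778) [heading=0, move]
RT 135: heading 0 -> 225
Final: pos=(27.222,-7.778), heading=225, 3 segment(s) drawn

Segment endpoints: x in {0, 8, 11.222, 19}, y in {-7.778, 0}
xmin=0, ymin=-7.778, xmax=19, ymax=0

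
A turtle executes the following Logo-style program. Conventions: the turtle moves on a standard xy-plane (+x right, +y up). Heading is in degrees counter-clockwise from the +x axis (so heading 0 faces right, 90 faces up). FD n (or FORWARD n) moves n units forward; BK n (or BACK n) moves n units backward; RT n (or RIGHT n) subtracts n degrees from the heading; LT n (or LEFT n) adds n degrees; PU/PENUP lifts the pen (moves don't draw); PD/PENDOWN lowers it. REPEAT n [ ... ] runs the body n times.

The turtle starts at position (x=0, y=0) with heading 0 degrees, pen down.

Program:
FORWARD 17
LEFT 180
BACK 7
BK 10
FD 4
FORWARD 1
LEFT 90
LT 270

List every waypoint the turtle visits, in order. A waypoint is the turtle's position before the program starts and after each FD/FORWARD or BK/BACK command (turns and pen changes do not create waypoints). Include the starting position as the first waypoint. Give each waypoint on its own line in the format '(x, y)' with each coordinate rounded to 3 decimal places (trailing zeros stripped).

Executing turtle program step by step:
Start: pos=(0,0), heading=0, pen down
FD 17: (0,0) -> (17,0) [heading=0, draw]
LT 180: heading 0 -> 180
BK 7: (17,0) -> (24,0) [heading=180, draw]
BK 10: (24,0) -> (34,0) [heading=180, draw]
FD 4: (34,0) -> (30,0) [heading=180, draw]
FD 1: (30,0) -> (29,0) [heading=180, draw]
LT 90: heading 180 -> 270
LT 270: heading 270 -> 180
Final: pos=(29,0), heading=180, 5 segment(s) drawn
Waypoints (6 total):
(0, 0)
(17, 0)
(24, 0)
(34, 0)
(30, 0)
(29, 0)

Answer: (0, 0)
(17, 0)
(24, 0)
(34, 0)
(30, 0)
(29, 0)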